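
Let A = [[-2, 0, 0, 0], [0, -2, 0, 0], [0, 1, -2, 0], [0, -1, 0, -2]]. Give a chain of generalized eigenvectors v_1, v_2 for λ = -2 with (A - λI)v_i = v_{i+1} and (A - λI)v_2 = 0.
v_1 = [[1, 1, -1, 0]]^T, v_2 = [[0, 0, 1, -1]]^T

We seek v_1 ∈ ker((A + 2I)^2) \ ker(A + 2I), then set v_{i+1} = (A + 2I) v_i.

One such chain is v_1 = [[1, 1, -1, 0]]^T, v_2 = [[0, 0, 1, -1]]^T. Check: (A + 2I) v_2 = [[0, 0, 0, 0]]^T = 0.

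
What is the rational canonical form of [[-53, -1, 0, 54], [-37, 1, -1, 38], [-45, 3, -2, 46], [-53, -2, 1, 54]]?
R = [[0, 0, 0, 24], [1, 0, 0, 30], [0, 1, 0, 7], [0, 0, 1, 0]]

The invariant factors of A (the non-unit diagonal entries of the Smith normal form of xI - A over ℚ[x]) are (x - 4)(x + 1)(x^2 + 3x + 6), each dividing the next. The characteristic polynomial is their product, (x - 4)(x + 1)(x^2 + 3x + 6).

The rational canonical form is the block-diagonal matrix of companion matrices C(f_i):
R = [[0, 0, 0, 24], [1, 0, 0, 30], [0, 1, 0, 7], [0, 0, 1, 0]].

Note the characteristic polynomial does not split into linear factors over ℚ, so A has no Jordan form over ℚ; the rational canonical form exists over any field.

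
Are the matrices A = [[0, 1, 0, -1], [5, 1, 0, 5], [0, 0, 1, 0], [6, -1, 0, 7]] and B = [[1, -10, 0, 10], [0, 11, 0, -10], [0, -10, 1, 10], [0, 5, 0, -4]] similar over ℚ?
No.

Both have characteristic polynomial (x - 6)(x - 1)^3, but the minimal polynomial of A is (x - 6)(x - 1)^2 while the minimal polynomial of B is (x - 6)(x - 1). The minimal polynomial is a similarity invariant, so A and B are not similar.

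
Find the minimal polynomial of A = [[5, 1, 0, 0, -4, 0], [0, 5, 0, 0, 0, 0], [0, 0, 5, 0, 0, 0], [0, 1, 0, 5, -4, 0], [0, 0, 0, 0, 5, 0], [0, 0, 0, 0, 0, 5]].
The characteristic polynomial factors as (x - 5)^6. The minimal polynomial is ∏(x - λ)^{k_λ} where k_λ is the size of the largest Jordan block at λ.

For λ = 5: rank(A - 5I) = 1, and the largest Jordan block has size 2 (the smallest k with rank((A - 5I)^k) = rank((A - 5I)^(k+1))).

So m_A(x) = (x - 5)^2.

m_A(x) = (x - 5)^2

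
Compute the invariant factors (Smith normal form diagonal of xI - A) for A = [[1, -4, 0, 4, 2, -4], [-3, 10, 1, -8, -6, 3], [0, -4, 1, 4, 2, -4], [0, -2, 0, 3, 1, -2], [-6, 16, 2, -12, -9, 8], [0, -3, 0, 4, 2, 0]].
x - 1, (x - 1)^2, (x - 1)^3

The Jordan structure of A has elementary divisors (x - 1)^3, (x - 1)^2, (x - 1). Arranging the block sizes at each eigenvalue in decreasing order and taking row products gives the invariant factors.

Invariant factors (smallest first, each dividing the next): x - 1, (x - 1)^2, (x - 1)^3.

Check: the last factor (x - 1)^3 is the minimal polynomial, and the product (x - 1)^6 is the characteristic polynomial.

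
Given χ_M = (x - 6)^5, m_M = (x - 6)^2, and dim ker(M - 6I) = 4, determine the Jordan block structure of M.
λ = 6: algebraic multiplicity 5 (exponent in χ_M), largest block size 2 (exponent in m_M), 4 blocks (geometric multiplicity). These force block sizes [2, 1, 1, 1].

Jordan blocks: (6, 2), (6, 1), (6, 1), (6, 1)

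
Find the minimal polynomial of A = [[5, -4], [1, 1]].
m_A(x) = (x - 3)^2

The characteristic polynomial factors as (x - 3)^2. The minimal polynomial is ∏(x - λ)^{k_λ} where k_λ is the size of the largest Jordan block at λ.

For λ = 3: rank(A - 3I) = 1, and the largest Jordan block has size 2 (the smallest k with rank((A - 3I)^k) = rank((A - 3I)^(k+1))).

So m_A(x) = (x - 3)^2.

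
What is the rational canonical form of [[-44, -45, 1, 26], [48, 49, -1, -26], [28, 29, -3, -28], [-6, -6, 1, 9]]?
R = [[4, 0, 0, 0], [0, 0, 0, -16], [0, 1, 0, -8], [0, 0, 1, 7]]

The invariant factors of A (the non-unit diagonal entries of the Smith normal form of xI - A over ℚ[x]) are x - 4, (x - 4)^2(x + 1), each dividing the next. The characteristic polynomial is their product, (x - 4)^3(x + 1).

The rational canonical form is the block-diagonal matrix of companion matrices C(f_i):
R = [[4, 0, 0, 0], [0, 0, 0, -16], [0, 1, 0, -8], [0, 0, 1, 7]].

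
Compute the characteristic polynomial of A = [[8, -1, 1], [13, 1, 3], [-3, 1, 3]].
xI - A = [[x - 8, 1, -1], [-13, x - 1, -3], [3, -1, x - 3]].

Expanding det(xI - A) along the first row:
det(xI - A) = + (x - 8)·det([[x - 1, -3], [-1, x - 3]]) - (1)·det([[-13, -3], [3, x - 3]]) + (-1)·det([[-13, x - 1], [3, -1]]).

Evaluating gives χ_A(x) = x^3 - 12x^2 + 48x - 64 = (x - 4)^3.

χ_A(x) = (x - 4)^3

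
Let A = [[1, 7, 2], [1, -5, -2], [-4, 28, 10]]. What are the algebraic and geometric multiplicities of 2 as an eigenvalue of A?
The characteristic polynomial is (x - 2)^3, so the factor x - 2 appears with exponent 3: the algebraic multiplicity is 3.

rank(A - 2I) = 1, so the eigenspace has dimension 3 - 1 = 2: the geometric multiplicity is 2.

Since 2 < 3, A is not diagonalizable.

algebraic multiplicity 3, geometric multiplicity 2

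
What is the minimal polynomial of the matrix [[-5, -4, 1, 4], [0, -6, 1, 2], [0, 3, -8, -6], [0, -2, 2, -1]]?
m_A(x) = (x + 5)^3

The characteristic polynomial factors as (x + 5)^4. The minimal polynomial is ∏(x - λ)^{k_λ} where k_λ is the size of the largest Jordan block at λ.

For λ = -5: rank(A + 5I) = 2, and the largest Jordan block has size 3 (the smallest k with rank((A + 5I)^k) = rank((A + 5I)^(k+1))).

So m_A(x) = (x + 5)^3.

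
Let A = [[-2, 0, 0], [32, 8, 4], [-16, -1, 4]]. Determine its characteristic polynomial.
xI - A = [[x + 2, 0, 0], [-32, x - 8, -4], [16, 1, x - 4]].

Expanding det(xI - A) along the first row:
det(xI - A) = + (x + 2)·det([[x - 8, -4], [1, x - 4]]) - (0)·det([[-32, -4], [16, x - 4]]) + (0)·det([[-32, x - 8], [16, 1]]).

Evaluating gives χ_A(x) = x^3 - 10x^2 + 12x + 72 = (x - 6)^2(x + 2).

χ_A(x) = (x - 6)^2(x + 2)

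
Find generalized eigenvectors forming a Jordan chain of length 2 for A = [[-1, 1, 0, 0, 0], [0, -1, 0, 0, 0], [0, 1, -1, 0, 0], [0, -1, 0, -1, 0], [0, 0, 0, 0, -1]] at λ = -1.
We seek v_1 ∈ ker((A + I)^2) \ ker(A + I), then set v_{i+1} = (A + I) v_i.

One such chain is v_1 = [[0, 1, 0, 0, 0]]^T, v_2 = [[1, 0, 1, -1, 0]]^T. Check: (A + I) v_2 = [[0, 0, 0, 0, 0]]^T = 0.

v_1 = [[0, 1, 0, 0, 0]]^T, v_2 = [[1, 0, 1, -1, 0]]^T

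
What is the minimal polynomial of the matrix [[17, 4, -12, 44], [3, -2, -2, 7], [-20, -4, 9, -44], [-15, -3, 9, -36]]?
m_A(x) = (x + 3)^3

The characteristic polynomial factors as (x + 3)^4. The minimal polynomial is ∏(x - λ)^{k_λ} where k_λ is the size of the largest Jordan block at λ.

For λ = -3: rank(A + 3I) = 2, and the largest Jordan block has size 3 (the smallest k with rank((A + 3I)^k) = rank((A + 3I)^(k+1))).

So m_A(x) = (x + 3)^3.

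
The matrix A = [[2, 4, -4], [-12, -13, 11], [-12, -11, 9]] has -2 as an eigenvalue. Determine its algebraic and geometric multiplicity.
The characteristic polynomial is (x - 2)(x + 2)^2, so the factor x + 2 appears with exponent 2: the algebraic multiplicity is 2.

rank(A + 2I) = 2, so the eigenspace has dimension 3 - 2 = 1: the geometric multiplicity is 1.

Since 1 < 2, A is not diagonalizable.

algebraic multiplicity 2, geometric multiplicity 1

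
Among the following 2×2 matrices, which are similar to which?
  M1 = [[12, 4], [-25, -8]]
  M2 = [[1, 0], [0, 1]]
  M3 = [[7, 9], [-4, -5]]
3 classes: {M1}, {M2}, {M3}

Characteristic polynomials: χ_{M1} = (x - 2)^2, χ_{M2} = (x - 1)^2, χ_{M3} = (x - 1)^2.

{M1}: invariant factors (x - 2)^2.

{M2}: invariant factors x - 1, x - 1.

{M3}: invariant factors (x - 1)^2.

Matrices are similar if and only if their invariant-factor lists agree; the partition into similarity classes is {M1}, {M2}, {M3}.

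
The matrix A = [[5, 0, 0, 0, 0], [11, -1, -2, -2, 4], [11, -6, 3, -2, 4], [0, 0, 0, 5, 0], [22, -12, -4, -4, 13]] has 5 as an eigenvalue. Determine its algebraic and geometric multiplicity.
The characteristic polynomial is (x - 5)^5, so the factor x - 5 appears with exponent 5: the algebraic multiplicity is 5.

rank(A - 5I) = 1, so the eigenspace has dimension 5 - 1 = 4: the geometric multiplicity is 4.

Since 4 < 5, A is not diagonalizable.

algebraic multiplicity 5, geometric multiplicity 4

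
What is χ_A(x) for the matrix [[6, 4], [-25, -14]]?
χ_A(x) = (x + 4)^2

xI - A = [[x - 6, -4], [25, x + 14]].

Expanding det(xI - A) along the first row:
det(xI - A) = + (x - 6)·det([[x + 14]]) - (-4)·det([[25]]).

Evaluating gives χ_A(x) = x^2 + 8x + 16 = (x + 4)^2.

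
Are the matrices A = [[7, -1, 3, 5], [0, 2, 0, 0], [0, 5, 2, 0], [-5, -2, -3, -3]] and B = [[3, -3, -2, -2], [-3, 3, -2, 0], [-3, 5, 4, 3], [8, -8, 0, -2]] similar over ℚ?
Two matrices over a field are similar if and only if they have the same invariant factors.

Both A and B have characteristic polynomial (x - 2)^4 and minimal polynomial (x - 2)^2. Computing further, both have invariant factors (x - 2)^2, (x - 2)^2. Hence A and B are similar.

Yes.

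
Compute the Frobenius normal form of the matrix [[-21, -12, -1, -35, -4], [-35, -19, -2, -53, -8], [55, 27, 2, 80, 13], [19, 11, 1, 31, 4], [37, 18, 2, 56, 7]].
R = [[0, 3, 0, 0, 0], [1, 1, 0, 0, 0], [0, 0, 0, 0, 6], [0, 0, 1, 0, 5], [0, 0, 0, 1, -1]]

The invariant factors of A (the non-unit diagonal entries of the Smith normal form of xI - A over ℚ[x]) are x^2 - x - 3, (x + 2)(x^2 - x - 3), each dividing the next. The characteristic polynomial is their product, (x + 2)(x^2 - x - 3)^2.

The rational canonical form is the block-diagonal matrix of companion matrices C(f_i):
R = [[0, 3, 0, 0, 0], [1, 1, 0, 0, 0], [0, 0, 0, 0, 6], [0, 0, 1, 0, 5], [0, 0, 0, 1, -1]].

Note the characteristic polynomial does not split into linear factors over ℚ, so A has no Jordan form over ℚ; the rational canonical form exists over any field.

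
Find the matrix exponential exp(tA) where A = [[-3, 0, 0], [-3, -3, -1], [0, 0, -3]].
A has Jordan form J = [[-3, 1, 0], [0, -3, 0], [0, 0, -3]] with A = PJP^{-1}, so e^{tA} = P e^{tJ} P^{-1}.

For a Jordan block J_k(λ), e^{tJ_k(λ)} = e^{λt} · (I + tN + t^2 N^2/2! + ... + t^{k-1} N^{k-1}/(k-1)!) where N is the nilpotent superdiagonal part.

Assembling the blocks and conjugating back gives the entries of e^{tA} as shown above.

e^{tA} = [[e^{-3*t}, 0, 0], [-3*t*e^{-3*t}, e^{-3*t}, -t*e^{-3*t}], [0, 0, e^{-3*t}]]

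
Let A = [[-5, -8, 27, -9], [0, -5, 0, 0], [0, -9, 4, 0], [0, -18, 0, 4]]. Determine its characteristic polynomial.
χ_A(x) = (x - 4)^2(x + 5)^2

xI - A = [[x + 5, 8, -27, 9], [0, x + 5, 0, 0], [0, 9, x - 4, 0], [0, 18, 0, x - 4]].

Expanding det(xI - A) along the first row:
det(xI - A) = + (x + 5)·det([[x + 5, 0, 0], [9, x - 4, 0], [18, 0, x - 4]]) - (8)·det([[0, 0, 0], [0, x - 4, 0], [0, 0, x - 4]]) + (-27)·det([[0, x + 5, 0], [0, 9, 0], [0, 18, x - 4]]) - (9)·det([[0, x + 5, 0], [0, 9, x - 4], [0, 18, 0]]).

Evaluating gives χ_A(x) = x^4 + 2x^3 - 39x^2 - 40x + 400 = (x - 4)^2(x + 5)^2.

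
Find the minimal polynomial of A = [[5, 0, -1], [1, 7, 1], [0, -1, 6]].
m_A(x) = (x - 6)^3

The characteristic polynomial factors as (x - 6)^3. The minimal polynomial is ∏(x - λ)^{k_λ} where k_λ is the size of the largest Jordan block at λ.

For λ = 6: rank(A - 6I) = 2, and the largest Jordan block has size 3 (the smallest k with rank((A - 6I)^k) = rank((A - 6I)^(k+1))).

So m_A(x) = (x - 6)^3.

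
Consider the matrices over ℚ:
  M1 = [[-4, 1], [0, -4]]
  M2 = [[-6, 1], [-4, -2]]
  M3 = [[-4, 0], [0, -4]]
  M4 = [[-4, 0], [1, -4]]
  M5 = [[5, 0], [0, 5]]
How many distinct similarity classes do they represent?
3 classes: {M1, M2, M4}, {M3}, {M5}

Characteristic polynomials: χ_{M1} = (x + 4)^2, χ_{M2} = (x + 4)^2, χ_{M3} = (x + 4)^2, χ_{M4} = (x + 4)^2, χ_{M5} = (x - 5)^2.

{M1, M2, M4}: invariant factors (x + 4)^2.

{M3}: invariant factors x + 4, x + 4.

{M5}: invariant factors x - 5, x - 5.

Matrices are similar if and only if their invariant-factor lists agree; the partition into similarity classes is {M1, M2, M4}, {M3}, {M5}.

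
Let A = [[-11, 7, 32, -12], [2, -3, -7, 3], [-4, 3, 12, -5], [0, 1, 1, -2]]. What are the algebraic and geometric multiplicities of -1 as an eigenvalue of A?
algebraic multiplicity 4, geometric multiplicity 2

The characteristic polynomial is (x + 1)^4, so the factor x + 1 appears with exponent 4: the algebraic multiplicity is 4.

rank(A + I) = 2, so the eigenspace has dimension 4 - 2 = 2: the geometric multiplicity is 2.

Since 2 < 4, A is not diagonalizable.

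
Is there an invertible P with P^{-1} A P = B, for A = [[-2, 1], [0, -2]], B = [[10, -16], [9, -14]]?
Yes.

Two matrices over a field are similar if and only if they have the same invariant factors.

Both A and B have characteristic polynomial (x + 2)^2 and minimal polynomial (x + 2)^2. Computing further, both have invariant factors (x + 2)^2. Hence A and B are similar.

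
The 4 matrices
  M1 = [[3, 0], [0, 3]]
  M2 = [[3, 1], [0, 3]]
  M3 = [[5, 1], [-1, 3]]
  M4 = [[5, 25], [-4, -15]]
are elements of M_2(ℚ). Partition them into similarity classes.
4 classes: {M1}, {M2}, {M3}, {M4}

Characteristic polynomials: χ_{M1} = (x - 3)^2, χ_{M2} = (x - 3)^2, χ_{M3} = (x - 4)^2, χ_{M4} = (x + 5)^2.

{M1}: invariant factors x - 3, x - 3.

{M2}: invariant factors (x - 3)^2.

{M3}: invariant factors (x - 4)^2.

{M4}: invariant factors (x + 5)^2.

Matrices are similar if and only if their invariant-factor lists agree; the partition into similarity classes is {M1}, {M2}, {M3}, {M4}.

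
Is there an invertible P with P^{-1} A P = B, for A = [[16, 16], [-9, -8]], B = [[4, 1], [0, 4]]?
Yes.

Two matrices over a field are similar if and only if they have the same invariant factors.

Both A and B have characteristic polynomial (x - 4)^2 and minimal polynomial (x - 4)^2. Computing further, both have invariant factors (x - 4)^2. Hence A and B are similar.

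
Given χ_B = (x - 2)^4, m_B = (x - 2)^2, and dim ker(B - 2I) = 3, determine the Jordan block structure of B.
Jordan blocks: (2, 2), (2, 1), (2, 1)

λ = 2: algebraic multiplicity 4 (exponent in χ_B), largest block size 2 (exponent in m_B), 3 blocks (geometric multiplicity). These force block sizes [2, 1, 1].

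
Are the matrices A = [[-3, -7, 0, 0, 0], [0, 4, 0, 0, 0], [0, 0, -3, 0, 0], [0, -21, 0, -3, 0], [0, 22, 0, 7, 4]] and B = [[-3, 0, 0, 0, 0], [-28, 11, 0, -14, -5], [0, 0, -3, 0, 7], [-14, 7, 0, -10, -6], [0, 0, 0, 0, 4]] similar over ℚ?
Two matrices over a field are similar if and only if they have the same invariant factors.

Both A and B have characteristic polynomial (x - 4)^2(x + 3)^3 and minimal polynomial (x - 4)^2(x + 3). Computing further, both have invariant factors x + 3, x + 3, (x - 4)^2(x + 3). Hence A and B are similar.

Yes.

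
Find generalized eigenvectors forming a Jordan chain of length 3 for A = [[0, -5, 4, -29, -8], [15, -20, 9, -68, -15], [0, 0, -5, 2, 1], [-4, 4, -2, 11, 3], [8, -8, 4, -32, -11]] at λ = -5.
We seek v_1 ∈ ker((A + 5I)^3) \ ker((A + 5I)^2), then set v_{i+1} = (A + 5I) v_i.

One such chain is v_1 = [[0, 0, 1, 0, 0]]^T, v_2 = [[4, 9, 0, -2, 4]]^T, v_3 = [[1, 1, 0, 0, 0]]^T. Check: (A + 5I) v_3 = [[0, 0, 0, 0, 0]]^T = 0.

v_1 = [[0, 0, 1, 0, 0]]^T, v_2 = [[4, 9, 0, -2, 4]]^T, v_3 = [[1, 1, 0, 0, 0]]^T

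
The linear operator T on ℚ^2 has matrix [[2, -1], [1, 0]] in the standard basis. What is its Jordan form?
The characteristic polynomial is det(xI - A) = (x - 1)^2, so the eigenvalues are 1 (algebraic multiplicity 2).

For λ = 1: rank(A - I) = 1, rank((A - I)^2) = 0. The eigenspace has dimension 2 - 1 = 1, so there is 1 Jordan block; the rank sequence gives block sizes [2].

Assembling the blocks gives the Jordan form J above.

J = [[1, 1], [0, 1]]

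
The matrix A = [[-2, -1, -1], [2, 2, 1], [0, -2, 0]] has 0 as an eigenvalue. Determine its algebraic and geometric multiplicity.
The characteristic polynomial is x^3, so the factor x appears with exponent 3: the algebraic multiplicity is 3.

rank(A) = 2, so the eigenspace has dimension 3 - 2 = 1: the geometric multiplicity is 1.

Since 1 < 3, A is not diagonalizable.

algebraic multiplicity 3, geometric multiplicity 1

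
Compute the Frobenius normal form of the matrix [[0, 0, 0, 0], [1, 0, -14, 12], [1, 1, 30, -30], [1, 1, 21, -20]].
The invariant factors of A (the non-unit diagonal entries of the Smith normal form of xI - A over ℚ[x]) are x(x - 4)^2(x - 2), each dividing the next. The characteristic polynomial is their product, x(x - 4)^2(x - 2).

The rational canonical form is the block-diagonal matrix of companion matrices C(f_i):
R = [[0, 0, 0, 0], [1, 0, 0, 32], [0, 1, 0, -32], [0, 0, 1, 10]].

R = [[0, 0, 0, 0], [1, 0, 0, 32], [0, 1, 0, -32], [0, 0, 1, 10]]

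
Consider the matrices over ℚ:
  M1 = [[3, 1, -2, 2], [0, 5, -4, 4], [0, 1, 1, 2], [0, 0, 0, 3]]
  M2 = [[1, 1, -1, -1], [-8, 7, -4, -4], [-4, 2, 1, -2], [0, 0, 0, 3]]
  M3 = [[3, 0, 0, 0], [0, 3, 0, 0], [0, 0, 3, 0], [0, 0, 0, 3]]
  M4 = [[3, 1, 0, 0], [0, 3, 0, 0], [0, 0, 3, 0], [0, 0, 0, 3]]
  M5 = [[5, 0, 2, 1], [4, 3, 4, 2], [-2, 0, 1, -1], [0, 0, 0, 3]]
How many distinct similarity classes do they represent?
Characteristic polynomials: χ_{M1} = (x - 3)^4, χ_{M2} = (x - 3)^4, χ_{M3} = (x - 3)^4, χ_{M4} = (x - 3)^4, χ_{M5} = (x - 3)^4.

{M1, M2, M4, M5}: invariant factors x - 3, x - 3, (x - 3)^2.

{M3}: invariant factors x - 3, x - 3, x - 3, x - 3.

Matrices are similar if and only if their invariant-factor lists agree; the partition into similarity classes is {M1, M2, M4, M5}, {M3}.

2 classes: {M1, M2, M4, M5}, {M3}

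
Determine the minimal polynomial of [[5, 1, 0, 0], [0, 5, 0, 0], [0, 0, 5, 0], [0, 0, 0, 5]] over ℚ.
m_A(x) = (x - 5)^2

The characteristic polynomial factors as (x - 5)^4. The minimal polynomial is ∏(x - λ)^{k_λ} where k_λ is the size of the largest Jordan block at λ.

For λ = 5: rank(A - 5I) = 1, and the largest Jordan block has size 2 (the smallest k with rank((A - 5I)^k) = rank((A - 5I)^(k+1))).

So m_A(x) = (x - 5)^2.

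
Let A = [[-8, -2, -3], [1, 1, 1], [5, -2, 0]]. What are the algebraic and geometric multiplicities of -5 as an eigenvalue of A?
The characteristic polynomial is (x + 1)^2(x + 5), so the factor x + 5 appears with exponent 1: the algebraic multiplicity is 1.

rank(A + 5I) = 2, so the eigenspace has dimension 3 - 2 = 1: the geometric multiplicity is 1.

algebraic multiplicity 1, geometric multiplicity 1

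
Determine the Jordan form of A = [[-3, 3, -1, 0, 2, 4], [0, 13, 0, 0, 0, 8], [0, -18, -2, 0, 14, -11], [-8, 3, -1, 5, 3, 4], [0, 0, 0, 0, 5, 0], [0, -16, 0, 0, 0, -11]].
The characteristic polynomial is det(xI - A) = (x - 5)^3(x + 2)(x + 3)^2, so the eigenvalues are -3 (algebraic multiplicity 2), -2 (algebraic multiplicity 1), 5 (algebraic multiplicity 3).

For λ = -3: rank(A + 3I) = 5, rank((A + 3I)^2) = 4. The eigenspace has dimension 6 - 5 = 1, so there is 1 Jordan block; the rank sequence gives block sizes [2].

For λ = -2: algebraic multiplicity 1 gives one 1×1 block.

For λ = 5: rank(A - 5I) = 4, rank((A - 5I)^2) = 3. The eigenspace has dimension 6 - 4 = 2, so there are 2 Jordan blocks; the rank sequence gives block sizes [2, 1].

Assembling the blocks gives the Jordan form J above.

J = [[-3, 1, 0, 0, 0, 0], [0, -3, 0, 0, 0, 0], [0, 0, -2, 0, 0, 0], [0, 0, 0, 5, 1, 0], [0, 0, 0, 0, 5, 0], [0, 0, 0, 0, 0, 5]]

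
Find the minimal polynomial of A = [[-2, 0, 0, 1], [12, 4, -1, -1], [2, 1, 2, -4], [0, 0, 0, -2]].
m_A(x) = (x - 3)^2(x + 2)^2

The characteristic polynomial factors as (x - 3)^2(x + 2)^2. The minimal polynomial is ∏(x - λ)^{k_λ} where k_λ is the size of the largest Jordan block at λ.

For λ = -2: rank(A + 2I) = 3, and the largest Jordan block has size 2 (the smallest k with rank((A + 2I)^k) = rank((A + 2I)^(k+1))).
For λ = 3: rank(A - 3I) = 3, and the largest Jordan block has size 2 (the smallest k with rank((A - 3I)^k) = rank((A - 3I)^(k+1))).

So m_A(x) = (x - 3)^2(x + 2)^2.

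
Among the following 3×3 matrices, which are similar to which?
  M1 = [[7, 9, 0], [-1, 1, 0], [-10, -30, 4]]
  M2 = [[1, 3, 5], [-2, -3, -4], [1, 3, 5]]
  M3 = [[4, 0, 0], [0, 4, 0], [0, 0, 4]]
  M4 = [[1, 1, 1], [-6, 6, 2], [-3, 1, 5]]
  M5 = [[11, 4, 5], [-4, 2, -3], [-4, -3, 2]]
4 classes: {M1, M4}, {M2}, {M3}, {M5}

Characteristic polynomials: χ_{M1} = (x - 4)^3, χ_{M2} = x^2(x - 3), χ_{M3} = (x - 4)^3, χ_{M4} = (x - 4)^3, χ_{M5} = (x - 5)^3.

{M1, M4}: invariant factors x - 4, (x - 4)^2.

{M2}: invariant factors x^2(x - 3).

{M3}: invariant factors x - 4, x - 4, x - 4.

{M5}: invariant factors (x - 5)^3.

Matrices are similar if and only if their invariant-factor lists agree; the partition into similarity classes is {M1, M4}, {M2}, {M3}, {M5}.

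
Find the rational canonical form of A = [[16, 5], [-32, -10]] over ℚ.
R = [[0, 0], [1, 6]]

The invariant factors of A (the non-unit diagonal entries of the Smith normal form of xI - A over ℚ[x]) are x(x - 6), each dividing the next. The characteristic polynomial is their product, x(x - 6).

The rational canonical form is the block-diagonal matrix of companion matrices C(f_i):
R = [[0, 0], [1, 6]].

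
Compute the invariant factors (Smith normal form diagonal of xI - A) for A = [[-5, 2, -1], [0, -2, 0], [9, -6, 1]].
The Jordan structure of A has elementary divisors (x + 2)^2, (x + 2). Arranging the block sizes at each eigenvalue in decreasing order and taking row products gives the invariant factors.

Invariant factors (smallest first, each dividing the next): x + 2, (x + 2)^2.

Check: the last factor (x + 2)^2 is the minimal polynomial, and the product (x + 2)^3 is the characteristic polynomial.

x + 2, (x + 2)^2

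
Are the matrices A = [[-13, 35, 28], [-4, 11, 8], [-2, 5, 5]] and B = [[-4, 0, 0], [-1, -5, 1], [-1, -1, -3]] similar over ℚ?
trace(A) = 3 but trace(B) = -12. The trace is a similarity invariant, so A and B are not similar.

No.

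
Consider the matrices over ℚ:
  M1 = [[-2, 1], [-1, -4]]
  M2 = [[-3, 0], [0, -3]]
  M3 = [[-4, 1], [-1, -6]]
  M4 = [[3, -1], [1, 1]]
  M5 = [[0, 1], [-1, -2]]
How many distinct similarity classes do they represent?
Characteristic polynomials: χ_{M1} = (x + 3)^2, χ_{M2} = (x + 3)^2, χ_{M3} = (x + 5)^2, χ_{M4} = (x - 2)^2, χ_{M5} = (x + 1)^2.

{M1}: invariant factors (x + 3)^2.

{M2}: invariant factors x + 3, x + 3.

{M3}: invariant factors (x + 5)^2.

{M4}: invariant factors (x - 2)^2.

{M5}: invariant factors (x + 1)^2.

Matrices are similar if and only if their invariant-factor lists agree; the partition into similarity classes is {M1}, {M2}, {M3}, {M4}, {M5}.

5 classes: {M1}, {M2}, {M3}, {M4}, {M5}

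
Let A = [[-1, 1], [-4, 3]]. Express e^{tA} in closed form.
A has Jordan form J = [[1, 1], [0, 1]] with A = PJP^{-1}, so e^{tA} = P e^{tJ} P^{-1}.

For a Jordan block J_k(λ), e^{tJ_k(λ)} = e^{λt} · (I + tN + t^2 N^2/2! + ... + t^{k-1} N^{k-1}/(k-1)!) where N is the nilpotent superdiagonal part.

Assembling the blocks and conjugating back gives the entries of e^{tA} as shown above.

e^{tA} = [[(1 - 2*t)*e^{t}, t*e^{t}], [-4*t*e^{t}, (2*t + 1)*e^{t}]]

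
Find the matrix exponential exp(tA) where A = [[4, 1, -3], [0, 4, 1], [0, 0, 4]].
A has Jordan form J = [[4, 1, 0], [0, 4, 1], [0, 0, 4]] with A = PJP^{-1}, so e^{tA} = P e^{tJ} P^{-1}.

For a Jordan block J_k(λ), e^{tJ_k(λ)} = e^{λt} · (I + tN + t^2 N^2/2! + ... + t^{k-1} N^{k-1}/(k-1)!) where N is the nilpotent superdiagonal part.

Assembling the blocks and conjugating back gives the entries of e^{tA} as shown above.

e^{tA} = [[e^{4*t}, t*e^{4*t}, t*(t - 6)*e^{4*t}/2], [0, e^{4*t}, t*e^{4*t}], [0, 0, e^{4*t}]]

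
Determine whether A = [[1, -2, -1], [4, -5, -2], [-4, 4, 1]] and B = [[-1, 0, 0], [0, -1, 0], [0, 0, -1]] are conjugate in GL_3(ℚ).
Both have characteristic polynomial (x + 1)^3, but the minimal polynomial of A is (x + 1)^2 while the minimal polynomial of B is x + 1. The minimal polynomial is a similarity invariant, so A and B are not similar.

No.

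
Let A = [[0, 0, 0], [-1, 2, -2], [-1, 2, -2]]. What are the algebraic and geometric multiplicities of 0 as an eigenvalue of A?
algebraic multiplicity 3, geometric multiplicity 2

The characteristic polynomial is x^3, so the factor x appears with exponent 3: the algebraic multiplicity is 3.

rank(A) = 1, so the eigenspace has dimension 3 - 1 = 2: the geometric multiplicity is 2.

Since 2 < 3, A is not diagonalizable.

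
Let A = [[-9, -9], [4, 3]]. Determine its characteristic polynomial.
xI - A = [[x + 9, 9], [-4, x - 3]].

Expanding det(xI - A) along the first row:
det(xI - A) = + (x + 9)·det([[x - 3]]) - (9)·det([[-4]]).

Evaluating gives χ_A(x) = x^2 + 6x + 9 = (x + 3)^2.

χ_A(x) = (x + 3)^2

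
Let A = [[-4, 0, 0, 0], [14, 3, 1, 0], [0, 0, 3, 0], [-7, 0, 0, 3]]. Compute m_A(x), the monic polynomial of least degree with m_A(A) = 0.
The characteristic polynomial factors as (x - 3)^3(x + 4). The minimal polynomial is ∏(x - λ)^{k_λ} where k_λ is the size of the largest Jordan block at λ.

For λ = -4: rank(A + 4I) = 3, and the largest Jordan block has size 1 (the smallest k with rank((A + 4I)^k) = rank((A + 4I)^(k+1))).
For λ = 3: rank(A - 3I) = 2, and the largest Jordan block has size 2 (the smallest k with rank((A - 3I)^k) = rank((A - 3I)^(k+1))).

So m_A(x) = (x - 3)^2(x + 4).

m_A(x) = (x - 3)^2(x + 4)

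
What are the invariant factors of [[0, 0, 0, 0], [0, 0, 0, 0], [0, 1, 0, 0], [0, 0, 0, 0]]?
x, x, x^2

The Jordan structure of A has elementary divisors x^2, x, x. Arranging the block sizes at each eigenvalue in decreasing order and taking row products gives the invariant factors.

Invariant factors (smallest first, each dividing the next): x, x, x^2.

Check: the last factor x^2 is the minimal polynomial, and the product x^4 is the characteristic polynomial.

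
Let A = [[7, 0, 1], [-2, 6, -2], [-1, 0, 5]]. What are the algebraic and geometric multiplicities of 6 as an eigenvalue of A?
The characteristic polynomial is (x - 6)^3, so the factor x - 6 appears with exponent 3: the algebraic multiplicity is 3.

rank(A - 6I) = 1, so the eigenspace has dimension 3 - 1 = 2: the geometric multiplicity is 2.

Since 2 < 3, A is not diagonalizable.

algebraic multiplicity 3, geometric multiplicity 2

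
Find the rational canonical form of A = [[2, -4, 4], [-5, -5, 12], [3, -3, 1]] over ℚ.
The invariant factors of A (the non-unit diagonal entries of the Smith normal form of xI - A over ℚ[x]) are (x - 3)(x + 2)(x + 3), each dividing the next. The characteristic polynomial is their product, (x - 3)(x + 2)(x + 3).

The rational canonical form is the block-diagonal matrix of companion matrices C(f_i):
R = [[0, 0, 18], [1, 0, 9], [0, 1, -2]].

R = [[0, 0, 18], [1, 0, 9], [0, 1, -2]]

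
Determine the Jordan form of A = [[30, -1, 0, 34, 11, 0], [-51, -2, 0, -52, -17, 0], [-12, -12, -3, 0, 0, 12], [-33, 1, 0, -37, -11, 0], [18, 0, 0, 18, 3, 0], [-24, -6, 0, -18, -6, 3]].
The characteristic polynomial is det(xI - A) = (x - 3)^2(x + 3)^4, so the eigenvalues are -3 (algebraic multiplicity 4), 3 (algebraic multiplicity 2).

For λ = -3: rank(A + 3I) = 3, rank((A + 3I)^2) = 2. The eigenspace has dimension 6 - 3 = 3, so there are 3 Jordan blocks; the rank sequence gives block sizes [2, 1, 1].

For λ = 3: rank(A - 3I) = 4. The eigenspace has dimension 6 - 4 = 2, so there are 2 Jordan blocks; the rank sequence gives block sizes [1, 1].

Assembling the blocks gives the Jordan form J above.

J = [[-3, 1, 0, 0, 0, 0], [0, -3, 0, 0, 0, 0], [0, 0, -3, 0, 0, 0], [0, 0, 0, -3, 0, 0], [0, 0, 0, 0, 3, 0], [0, 0, 0, 0, 0, 3]]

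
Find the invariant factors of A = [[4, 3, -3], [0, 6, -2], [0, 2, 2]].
x - 4, (x - 4)^2

The Jordan structure of A has elementary divisors (x - 4)^2, (x - 4). Arranging the block sizes at each eigenvalue in decreasing order and taking row products gives the invariant factors.

Invariant factors (smallest first, each dividing the next): x - 4, (x - 4)^2.

Check: the last factor (x - 4)^2 is the minimal polynomial, and the product (x - 4)^3 is the characteristic polynomial.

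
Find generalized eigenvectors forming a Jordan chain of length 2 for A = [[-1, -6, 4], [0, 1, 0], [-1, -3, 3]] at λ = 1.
We seek v_1 ∈ ker((A - I)^2) \ ker(A - I), then set v_{i+1} = (A - I) v_i.

One such chain is v_1 = [[1, 0, 1]]^T, v_2 = [[2, 0, 1]]^T. Check: (A - I) v_2 = [[0, 0, 0]]^T = 0.

v_1 = [[1, 0, 1]]^T, v_2 = [[2, 0, 1]]^T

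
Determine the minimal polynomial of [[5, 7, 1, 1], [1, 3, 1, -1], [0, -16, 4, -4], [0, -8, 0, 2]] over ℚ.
m_A(x) = (x - 4)^2(x - 2)

The characteristic polynomial factors as (x - 4)^3(x - 2). The minimal polynomial is ∏(x - λ)^{k_λ} where k_λ is the size of the largest Jordan block at λ.

For λ = 2: rank(A - 2I) = 3, and the largest Jordan block has size 1 (the smallest k with rank((A - 2I)^k) = rank((A - 2I)^(k+1))).
For λ = 4: rank(A - 4I) = 2, and the largest Jordan block has size 2 (the smallest k with rank((A - 4I)^k) = rank((A - 4I)^(k+1))).

So m_A(x) = (x - 4)^2(x - 2).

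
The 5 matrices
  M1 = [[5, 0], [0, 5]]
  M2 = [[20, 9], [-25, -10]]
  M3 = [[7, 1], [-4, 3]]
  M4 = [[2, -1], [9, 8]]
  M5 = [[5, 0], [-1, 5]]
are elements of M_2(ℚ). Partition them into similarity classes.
2 classes: {M1}, {M2, M3, M4, M5}

Characteristic polynomials: χ_{M1} = (x - 5)^2, χ_{M2} = (x - 5)^2, χ_{M3} = (x - 5)^2, χ_{M4} = (x - 5)^2, χ_{M5} = (x - 5)^2.

{M1}: invariant factors x - 5, x - 5.

{M2, M3, M4, M5}: invariant factors (x - 5)^2.

Matrices are similar if and only if their invariant-factor lists agree; the partition into similarity classes is {M1}, {M2, M3, M4, M5}.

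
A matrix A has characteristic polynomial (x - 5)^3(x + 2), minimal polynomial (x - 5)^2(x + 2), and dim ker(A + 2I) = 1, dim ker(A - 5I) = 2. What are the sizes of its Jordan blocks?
λ = -2: algebraic multiplicity 1 (exponent in χ_A), largest block size 1 (exponent in m_A), 1 block (geometric multiplicity). This forces block sizes [1].
λ = 5: algebraic multiplicity 3 (exponent in χ_A), largest block size 2 (exponent in m_A), 2 blocks (geometric multiplicity). These force block sizes [2, 1].

Jordan blocks: (-2, 1), (5, 2), (5, 1)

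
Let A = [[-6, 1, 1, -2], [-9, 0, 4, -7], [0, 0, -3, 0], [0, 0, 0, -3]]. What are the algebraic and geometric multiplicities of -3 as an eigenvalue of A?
algebraic multiplicity 4, geometric multiplicity 2

The characteristic polynomial is (x + 3)^4, so the factor x + 3 appears with exponent 4: the algebraic multiplicity is 4.

rank(A + 3I) = 2, so the eigenspace has dimension 4 - 2 = 2: the geometric multiplicity is 2.

Since 2 < 4, A is not diagonalizable.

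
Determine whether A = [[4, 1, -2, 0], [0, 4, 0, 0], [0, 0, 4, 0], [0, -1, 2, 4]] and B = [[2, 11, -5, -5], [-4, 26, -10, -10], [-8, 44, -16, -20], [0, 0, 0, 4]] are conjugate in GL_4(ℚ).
Yes.

Two matrices over a field are similar if and only if they have the same invariant factors.

Both A and B have characteristic polynomial (x - 4)^4 and minimal polynomial (x - 4)^2. Computing further, both have invariant factors x - 4, x - 4, (x - 4)^2. Hence A and B are similar.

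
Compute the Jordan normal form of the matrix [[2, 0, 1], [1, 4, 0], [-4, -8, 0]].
J = [[2, 1, 0], [0, 2, 1], [0, 0, 2]]

The characteristic polynomial is det(xI - A) = (x - 2)^3, so the eigenvalues are 2 (algebraic multiplicity 3).

For λ = 2: rank(A - 2I) = 2, rank((A - 2I)^2) = 1, rank((A - 2I)^3) = 0. The eigenspace has dimension 3 - 2 = 1, so there is 1 Jordan block; the rank sequence gives block sizes [3].

Assembling the blocks gives the Jordan form J above.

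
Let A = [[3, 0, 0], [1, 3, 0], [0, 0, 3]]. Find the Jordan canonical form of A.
J = [[3, 1, 0], [0, 3, 0], [0, 0, 3]]

The characteristic polynomial is det(xI - A) = (x - 3)^3, so the eigenvalues are 3 (algebraic multiplicity 3).

For λ = 3: rank(A - 3I) = 1, rank((A - 3I)^2) = 0. The eigenspace has dimension 3 - 1 = 2, so there are 2 Jordan blocks; the rank sequence gives block sizes [2, 1].

Assembling the blocks gives the Jordan form J above.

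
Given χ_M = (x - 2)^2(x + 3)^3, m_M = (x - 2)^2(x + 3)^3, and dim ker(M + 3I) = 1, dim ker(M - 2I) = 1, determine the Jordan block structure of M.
λ = -3: algebraic multiplicity 3 (exponent in χ_M), largest block size 3 (exponent in m_M), 1 block (geometric multiplicity). This forces block sizes [3].
λ = 2: algebraic multiplicity 2 (exponent in χ_M), largest block size 2 (exponent in m_M), 1 block (geometric multiplicity). This forces block sizes [2].

Jordan blocks: (-3, 3), (2, 2)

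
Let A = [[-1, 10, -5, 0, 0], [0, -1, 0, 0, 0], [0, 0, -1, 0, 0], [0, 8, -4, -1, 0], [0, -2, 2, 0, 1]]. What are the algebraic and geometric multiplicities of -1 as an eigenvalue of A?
algebraic multiplicity 4, geometric multiplicity 3

The characteristic polynomial is (x - 1)(x + 1)^4, so the factor x + 1 appears with exponent 4: the algebraic multiplicity is 4.

rank(A + I) = 2, so the eigenspace has dimension 5 - 2 = 3: the geometric multiplicity is 3.

Since 3 < 4, A is not diagonalizable.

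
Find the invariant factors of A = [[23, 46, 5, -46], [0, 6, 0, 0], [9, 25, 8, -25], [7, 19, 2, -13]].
The Jordan structure of A has elementary divisors (x - 6)^3, (x - 6). Arranging the block sizes at each eigenvalue in decreasing order and taking row products gives the invariant factors.

Invariant factors (smallest first, each dividing the next): x - 6, (x - 6)^3.

Check: the last factor (x - 6)^3 is the minimal polynomial, and the product (x - 6)^4 is the characteristic polynomial.

x - 6, (x - 6)^3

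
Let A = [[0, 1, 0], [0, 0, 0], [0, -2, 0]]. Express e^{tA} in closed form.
A has Jordan form J = [[0, 1, 0], [0, 0, 0], [0, 0, 0]] with A = PJP^{-1}, so e^{tA} = P e^{tJ} P^{-1}.

For a Jordan block J_k(λ), e^{tJ_k(λ)} = e^{λt} · (I + tN + t^2 N^2/2! + ... + t^{k-1} N^{k-1}/(k-1)!) where N is the nilpotent superdiagonal part.

Assembling the blocks and conjugating back gives the entries of e^{tA} as shown above.

e^{tA} = [[1, t, 0], [0, 1, 0], [0, -2*t, 1]]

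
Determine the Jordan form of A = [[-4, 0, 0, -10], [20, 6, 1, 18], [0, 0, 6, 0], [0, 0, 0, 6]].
The characteristic polynomial is det(xI - A) = (x - 6)^3(x + 4), so the eigenvalues are -4 (algebraic multiplicity 1), 6 (algebraic multiplicity 3).

For λ = -4: algebraic multiplicity 1 gives one 1×1 block.

For λ = 6: rank(A - 6I) = 2, rank((A - 6I)^2) = 1. The eigenspace has dimension 4 - 2 = 2, so there are 2 Jordan blocks; the rank sequence gives block sizes [2, 1].

Assembling the blocks gives the Jordan form J above.

J = [[-4, 0, 0, 0], [0, 6, 1, 0], [0, 0, 6, 0], [0, 0, 0, 6]]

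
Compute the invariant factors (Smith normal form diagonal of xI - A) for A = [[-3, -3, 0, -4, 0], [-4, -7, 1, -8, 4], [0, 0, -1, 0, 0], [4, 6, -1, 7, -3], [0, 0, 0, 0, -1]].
(x + 1)^2, (x + 1)^3

The Jordan structure of A has elementary divisors (x + 1)^3, (x + 1)^2. Arranging the block sizes at each eigenvalue in decreasing order and taking row products gives the invariant factors.

Invariant factors (smallest first, each dividing the next): (x + 1)^2, (x + 1)^3.

Check: the last factor (x + 1)^3 is the minimal polynomial, and the product (x + 1)^5 is the characteristic polynomial.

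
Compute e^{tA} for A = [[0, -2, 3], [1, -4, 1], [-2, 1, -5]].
A has Jordan form J = [[-3, 1, 0], [0, -3, 1], [0, 0, -3]] with A = PJP^{-1}, so e^{tA} = P e^{tJ} P^{-1}.

For a Jordan block J_k(λ), e^{tJ_k(λ)} = e^{λt} · (I + tN + t^2 N^2/2! + ... + t^{k-1} N^{k-1}/(k-1)!) where N is the nilpotent superdiagonal part.

Assembling the blocks and conjugating back gives the entries of e^{tA} as shown above.

e^{tA} = [[(t^2 + 6*t + 2)*e^{-3*t}/2, t*(-t - 4)*e^{-3*t}/2, t*(t + 6)*e^{-3*t}/2], [t*e^{-3*t}, (1 - t)*e^{-3*t}, t*e^{-3*t}], [t*(-t - 4)*e^{-3*t}/2, t*(t + 2)*e^{-3*t}/2, (-t^2 - 4*t + 2)*e^{-3*t}/2]]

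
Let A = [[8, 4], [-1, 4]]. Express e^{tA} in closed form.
e^{tA} = [[(2*t + 1)*e^{6*t}, 4*t*e^{6*t}], [-t*e^{6*t}, (1 - 2*t)*e^{6*t}]]

A has Jordan form J = [[6, 1], [0, 6]] with A = PJP^{-1}, so e^{tA} = P e^{tJ} P^{-1}.

For a Jordan block J_k(λ), e^{tJ_k(λ)} = e^{λt} · (I + tN + t^2 N^2/2! + ... + t^{k-1} N^{k-1}/(k-1)!) where N is the nilpotent superdiagonal part.

Assembling the blocks and conjugating back gives the entries of e^{tA} as shown above.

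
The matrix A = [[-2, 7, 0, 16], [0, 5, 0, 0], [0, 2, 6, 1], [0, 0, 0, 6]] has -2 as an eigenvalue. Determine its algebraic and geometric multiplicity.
The characteristic polynomial is (x - 6)^2(x - 5)(x + 2), so the factor x + 2 appears with exponent 1: the algebraic multiplicity is 1.

rank(A + 2I) = 3, so the eigenspace has dimension 4 - 3 = 1: the geometric multiplicity is 1.

algebraic multiplicity 1, geometric multiplicity 1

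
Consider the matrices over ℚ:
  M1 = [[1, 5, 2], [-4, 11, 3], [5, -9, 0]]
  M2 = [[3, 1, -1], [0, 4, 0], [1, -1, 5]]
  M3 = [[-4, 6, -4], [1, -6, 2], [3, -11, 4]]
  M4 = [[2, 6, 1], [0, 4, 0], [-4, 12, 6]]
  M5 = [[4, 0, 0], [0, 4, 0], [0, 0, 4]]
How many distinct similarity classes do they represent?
Characteristic polynomials: χ_{M1} = (x - 4)^3, χ_{M2} = (x - 4)^3, χ_{M3} = (x + 2)^3, χ_{M4} = (x - 4)^3, χ_{M5} = (x - 4)^3.

{M1}: invariant factors (x - 4)^3.

{M2, M4}: invariant factors x - 4, (x - 4)^2.

{M3}: invariant factors (x + 2)^3.

{M5}: invariant factors x - 4, x - 4, x - 4.

Matrices are similar if and only if their invariant-factor lists agree; the partition into similarity classes is {M1}, {M2, M4}, {M3}, {M5}.

4 classes: {M1}, {M2, M4}, {M3}, {M5}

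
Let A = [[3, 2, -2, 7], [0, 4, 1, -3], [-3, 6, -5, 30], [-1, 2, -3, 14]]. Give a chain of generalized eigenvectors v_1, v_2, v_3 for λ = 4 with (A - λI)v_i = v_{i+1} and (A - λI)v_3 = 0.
v_1 = [[0, 2, -5, -2]]^T, v_2 = [[0, 1, -3, -1]]^T, v_3 = [[1, 0, 3, 1]]^T

We seek v_1 ∈ ker((A - 4I)^3) \ ker((A - 4I)^2), then set v_{i+1} = (A - 4I) v_i.

One such chain is v_1 = [[0, 2, -5, -2]]^T, v_2 = [[0, 1, -3, -1]]^T, v_3 = [[1, 0, 3, 1]]^T. Check: (A - 4I) v_3 = [[0, 0, 0, 0]]^T = 0.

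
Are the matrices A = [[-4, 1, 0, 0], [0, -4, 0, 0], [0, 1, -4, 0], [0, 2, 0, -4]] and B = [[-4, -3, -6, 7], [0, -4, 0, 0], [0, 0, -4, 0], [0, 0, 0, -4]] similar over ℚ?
Yes.

Two matrices over a field are similar if and only if they have the same invariant factors.

Both A and B have characteristic polynomial (x + 4)^4 and minimal polynomial (x + 4)^2. Computing further, both have invariant factors x + 4, x + 4, (x + 4)^2. Hence A and B are similar.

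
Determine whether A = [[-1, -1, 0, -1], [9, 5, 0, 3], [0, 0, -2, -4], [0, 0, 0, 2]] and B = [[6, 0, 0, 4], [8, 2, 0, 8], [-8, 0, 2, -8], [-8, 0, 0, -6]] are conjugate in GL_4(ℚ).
No.

Both have characteristic polynomial (x - 2)^3(x + 2), but the minimal polynomial of A is (x - 2)^2(x + 2) while the minimal polynomial of B is (x - 2)(x + 2). The minimal polynomial is a similarity invariant, so A and B are not similar.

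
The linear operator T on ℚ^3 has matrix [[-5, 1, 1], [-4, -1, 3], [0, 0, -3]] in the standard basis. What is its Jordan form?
J = [[-3, 1, 0], [0, -3, 1], [0, 0, -3]]

The characteristic polynomial is det(xI - A) = (x + 3)^3, so the eigenvalues are -3 (algebraic multiplicity 3).

For λ = -3: rank(A + 3I) = 2, rank((A + 3I)^2) = 1, rank((A + 3I)^3) = 0. The eigenspace has dimension 3 - 2 = 1, so there is 1 Jordan block; the rank sequence gives block sizes [3].

Assembling the blocks gives the Jordan form J above.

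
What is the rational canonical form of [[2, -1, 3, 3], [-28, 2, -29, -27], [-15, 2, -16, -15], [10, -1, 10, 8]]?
R = [[0, 0, 0, -16], [1, 0, 0, -16], [0, 1, 0, -12], [0, 0, 1, -4]]

The invariant factors of A (the non-unit diagonal entries of the Smith normal form of xI - A over ℚ[x]) are (x^2 + 2x + 4)^2, each dividing the next. The characteristic polynomial is their product, (x^2 + 2x + 4)^2.

The rational canonical form is the block-diagonal matrix of companion matrices C(f_i):
R = [[0, 0, 0, -16], [1, 0, 0, -16], [0, 1, 0, -12], [0, 0, 1, -4]].

Note the characteristic polynomial does not split into linear factors over ℚ, so A has no Jordan form over ℚ; the rational canonical form exists over any field.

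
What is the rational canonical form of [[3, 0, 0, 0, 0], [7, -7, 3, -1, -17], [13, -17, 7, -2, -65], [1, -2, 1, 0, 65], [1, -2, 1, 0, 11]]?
R = [[3, 0, 0, 0, 0], [0, 0, 0, 0, 54], [0, 1, 0, 0, 9], [0, 0, 1, 0, -33], [0, 0, 0, 1, 11]]

The invariant factors of A (the non-unit diagonal entries of the Smith normal form of xI - A over ℚ[x]) are x - 3, (x - 6)(x - 3)^2(x + 1), each dividing the next. The characteristic polynomial is their product, (x - 6)(x - 3)^3(x + 1).

The rational canonical form is the block-diagonal matrix of companion matrices C(f_i):
R = [[3, 0, 0, 0, 0], [0, 0, 0, 0, 54], [0, 1, 0, 0, 9], [0, 0, 1, 0, -33], [0, 0, 0, 1, 11]].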